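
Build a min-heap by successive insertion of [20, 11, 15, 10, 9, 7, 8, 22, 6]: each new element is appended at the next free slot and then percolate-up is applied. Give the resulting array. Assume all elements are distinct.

Insert 20:
  append 20 at index 0 → [20] (no swap needed)
Insert 11:
  append 11 at index 1 → [20, 11]
  11 < parent 20 at index 0, swap → [11, 20]
Insert 15:
  append 15 at index 2 → [11, 20, 15] (no swap needed)
Insert 10:
  append 10 at index 3 → [11, 20, 15, 10]
  10 < parent 20 at index 1, swap → [11, 10, 15, 20]
  10 < parent 11 at index 0, swap → [10, 11, 15, 20]
Insert 9:
  append 9 at index 4 → [10, 11, 15, 20, 9]
  9 < parent 11 at index 1, swap → [10, 9, 15, 20, 11]
  9 < parent 10 at index 0, swap → [9, 10, 15, 20, 11]
Insert 7:
  append 7 at index 5 → [9, 10, 15, 20, 11, 7]
  7 < parent 15 at index 2, swap → [9, 10, 7, 20, 11, 15]
  7 < parent 9 at index 0, swap → [7, 10, 9, 20, 11, 15]
Insert 8:
  append 8 at index 6 → [7, 10, 9, 20, 11, 15, 8]
  8 < parent 9 at index 2, swap → [7, 10, 8, 20, 11, 15, 9]
Insert 22:
  append 22 at index 7 → [7, 10, 8, 20, 11, 15, 9, 22] (no swap needed)
Insert 6:
  append 6 at index 8 → [7, 10, 8, 20, 11, 15, 9, 22, 6]
  6 < parent 20 at index 3, swap → [7, 10, 8, 6, 11, 15, 9, 22, 20]
  6 < parent 10 at index 1, swap → [7, 6, 8, 10, 11, 15, 9, 22, 20]
  6 < parent 7 at index 0, swap → [6, 7, 8, 10, 11, 15, 9, 22, 20]

[6, 7, 8, 10, 11, 15, 9, 22, 20]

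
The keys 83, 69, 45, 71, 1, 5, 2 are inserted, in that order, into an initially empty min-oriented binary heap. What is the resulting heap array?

Insert 83:
  append 83 at index 0 → [83] (no swap needed)
Insert 69:
  append 69 at index 1 → [83, 69]
  69 < parent 83 at index 0, swap → [69, 83]
Insert 45:
  append 45 at index 2 → [69, 83, 45]
  45 < parent 69 at index 0, swap → [45, 83, 69]
Insert 71:
  append 71 at index 3 → [45, 83, 69, 71]
  71 < parent 83 at index 1, swap → [45, 71, 69, 83]
Insert 1:
  append 1 at index 4 → [45, 71, 69, 83, 1]
  1 < parent 71 at index 1, swap → [45, 1, 69, 83, 71]
  1 < parent 45 at index 0, swap → [1, 45, 69, 83, 71]
Insert 5:
  append 5 at index 5 → [1, 45, 69, 83, 71, 5]
  5 < parent 69 at index 2, swap → [1, 45, 5, 83, 71, 69]
Insert 2:
  append 2 at index 6 → [1, 45, 5, 83, 71, 69, 2]
  2 < parent 5 at index 2, swap → [1, 45, 2, 83, 71, 69, 5]

[1, 45, 2, 83, 71, 69, 5]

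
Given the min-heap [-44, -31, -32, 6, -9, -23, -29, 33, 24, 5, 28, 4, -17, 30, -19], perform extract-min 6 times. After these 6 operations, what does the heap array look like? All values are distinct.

[-17, -9, 4, 6, 5, 28, 30, 33, 24]

extract-min #1 returns -44:
  remove root -44; move last element -19 to root → [-19, -31, -32, 6, -9, -23, -29, 33, 24, 5, 28, 4, -17, 30]
  -19 vs smaller child -32 at index 2, swap → [-32, -31, -19, 6, -9, -23, -29, 33, 24, 5, 28, 4, -17, 30]
  -19 vs smaller child -29 at index 6, swap → [-32, -31, -29, 6, -9, -23, -19, 33, 24, 5, 28, 4, -17, 30]
extract-min #2 returns -32:
  remove root -32; move last element 30 to root → [30, -31, -29, 6, -9, -23, -19, 33, 24, 5, 28, 4, -17]
  30 vs smaller child -31 at index 1, swap → [-31, 30, -29, 6, -9, -23, -19, 33, 24, 5, 28, 4, -17]
  30 vs smaller child -9 at index 4, swap → [-31, -9, -29, 6, 30, -23, -19, 33, 24, 5, 28, 4, -17]
  30 vs smaller child 5 at index 9, swap → [-31, -9, -29, 6, 5, -23, -19, 33, 24, 30, 28, 4, -17]
extract-min #3 returns -31:
  remove root -31; move last element -17 to root → [-17, -9, -29, 6, 5, -23, -19, 33, 24, 30, 28, 4]
  -17 vs smaller child -29 at index 2, swap → [-29, -9, -17, 6, 5, -23, -19, 33, 24, 30, 28, 4]
  -17 vs smaller child -23 at index 5, swap → [-29, -9, -23, 6, 5, -17, -19, 33, 24, 30, 28, 4]
extract-min #4 returns -29:
  remove root -29; move last element 4 to root → [4, -9, -23, 6, 5, -17, -19, 33, 24, 30, 28]
  4 vs smaller child -23 at index 2, swap → [-23, -9, 4, 6, 5, -17, -19, 33, 24, 30, 28]
  4 vs smaller child -19 at index 6, swap → [-23, -9, -19, 6, 5, -17, 4, 33, 24, 30, 28]
extract-min #5 returns -23:
  remove root -23; move last element 28 to root → [28, -9, -19, 6, 5, -17, 4, 33, 24, 30]
  28 vs smaller child -19 at index 2, swap → [-19, -9, 28, 6, 5, -17, 4, 33, 24, 30]
  28 vs smaller child -17 at index 5, swap → [-19, -9, -17, 6, 5, 28, 4, 33, 24, 30]
extract-min #6 returns -19:
  remove root -19; move last element 30 to root → [30, -9, -17, 6, 5, 28, 4, 33, 24]
  30 vs smaller child -17 at index 2, swap → [-17, -9, 30, 6, 5, 28, 4, 33, 24]
  30 vs smaller child 4 at index 6, swap → [-17, -9, 4, 6, 5, 28, 30, 33, 24]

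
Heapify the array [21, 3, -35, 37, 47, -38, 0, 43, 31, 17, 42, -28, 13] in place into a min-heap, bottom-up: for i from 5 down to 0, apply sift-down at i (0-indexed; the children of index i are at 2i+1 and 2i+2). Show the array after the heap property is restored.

[-38, 3, -35, 31, 17, -28, 0, 43, 37, 47, 42, 21, 13]

sift down from index 5: already satisfies heap property
sift down from index 4:
  47 vs smaller child 17 at index 9, swap → [21, 3, -35, 37, 17, -38, 0, 43, 31, 47, 42, -28, 13]
sift down from index 3:
  37 vs smaller child 31 at index 8, swap → [21, 3, -35, 31, 17, -38, 0, 43, 37, 47, 42, -28, 13]
sift down from index 2:
  -35 vs smaller child -38 at index 5, swap → [21, 3, -38, 31, 17, -35, 0, 43, 37, 47, 42, -28, 13]
sift down from index 1: already satisfies heap property
sift down from index 0:
  21 vs smaller child -38 at index 2, swap → [-38, 3, 21, 31, 17, -35, 0, 43, 37, 47, 42, -28, 13]
  21 vs smaller child -35 at index 5, swap → [-38, 3, -35, 31, 17, 21, 0, 43, 37, 47, 42, -28, 13]
  21 vs smaller child -28 at index 11, swap → [-38, 3, -35, 31, 17, -28, 0, 43, 37, 47, 42, 21, 13]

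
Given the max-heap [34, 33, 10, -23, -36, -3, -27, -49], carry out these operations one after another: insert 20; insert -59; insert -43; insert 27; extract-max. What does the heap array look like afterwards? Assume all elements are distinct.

[33, 20, 27, -3, -36, 10, -27, -49, -23, -59, -43]

insert 20:
  append 20 at index 8 → [34, 33, 10, -23, -36, -3, -27, -49, 20]
  20 > parent -23 at index 3, swap → [34, 33, 10, 20, -36, -3, -27, -49, -23]
insert -59:
  append -59 at index 9 → [34, 33, 10, 20, -36, -3, -27, -49, -23, -59] (no swap needed)
insert -43:
  append -43 at index 10 → [34, 33, 10, 20, -36, -3, -27, -49, -23, -59, -43] (no swap needed)
insert 27:
  append 27 at index 11 → [34, 33, 10, 20, -36, -3, -27, -49, -23, -59, -43, 27]
  27 > parent -3 at index 5, swap → [34, 33, 10, 20, -36, 27, -27, -49, -23, -59, -43, -3]
  27 > parent 10 at index 2, swap → [34, 33, 27, 20, -36, 10, -27, -49, -23, -59, -43, -3]
extract-max → returns 34:
  remove root 34; move last element -3 to root → [-3, 33, 27, 20, -36, 10, -27, -49, -23, -59, -43]
  -3 vs larger child 33 at index 1, swap → [33, -3, 27, 20, -36, 10, -27, -49, -23, -59, -43]
  -3 vs larger child 20 at index 3, swap → [33, 20, 27, -3, -36, 10, -27, -49, -23, -59, -43]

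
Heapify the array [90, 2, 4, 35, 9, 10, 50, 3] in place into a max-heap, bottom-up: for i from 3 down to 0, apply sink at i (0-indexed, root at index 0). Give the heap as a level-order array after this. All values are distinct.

[90, 35, 50, 3, 9, 10, 4, 2]

sift down from index 3: already satisfies heap property
sift down from index 2:
  4 vs larger child 50 at index 6, swap → [90, 2, 50, 35, 9, 10, 4, 3]
sift down from index 1:
  2 vs larger child 35 at index 3, swap → [90, 35, 50, 2, 9, 10, 4, 3]
  2 vs only child 3 at index 7, swap → [90, 35, 50, 3, 9, 10, 4, 2]
sift down from index 0: already satisfies heap property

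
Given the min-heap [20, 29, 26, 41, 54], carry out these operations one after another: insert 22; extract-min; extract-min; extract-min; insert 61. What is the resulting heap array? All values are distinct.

insert 22:
  append 22 at index 5 → [20, 29, 26, 41, 54, 22]
  22 < parent 26 at index 2, swap → [20, 29, 22, 41, 54, 26]
extract-min → returns 20:
  remove root 20; move last element 26 to root → [26, 29, 22, 41, 54]
  26 vs smaller child 22 at index 2, swap → [22, 29, 26, 41, 54]
extract-min → returns 22:
  remove root 22; move last element 54 to root → [54, 29, 26, 41]
  54 vs smaller child 26 at index 2, swap → [26, 29, 54, 41]
extract-min → returns 26:
  remove root 26; move last element 41 to root → [41, 29, 54]
  41 vs smaller child 29 at index 1, swap → [29, 41, 54]
insert 61:
  append 61 at index 3 → [29, 41, 54, 61] (no swap needed)

[29, 41, 54, 61]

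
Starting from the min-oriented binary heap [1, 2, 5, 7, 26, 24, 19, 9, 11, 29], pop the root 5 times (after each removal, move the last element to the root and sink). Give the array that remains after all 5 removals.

extract-min #1 returns 1:
  remove root 1; move last element 29 to root → [29, 2, 5, 7, 26, 24, 19, 9, 11]
  29 vs smaller child 2 at index 1, swap → [2, 29, 5, 7, 26, 24, 19, 9, 11]
  29 vs smaller child 7 at index 3, swap → [2, 7, 5, 29, 26, 24, 19, 9, 11]
  29 vs smaller child 9 at index 7, swap → [2, 7, 5, 9, 26, 24, 19, 29, 11]
extract-min #2 returns 2:
  remove root 2; move last element 11 to root → [11, 7, 5, 9, 26, 24, 19, 29]
  11 vs smaller child 5 at index 2, swap → [5, 7, 11, 9, 26, 24, 19, 29]
extract-min #3 returns 5:
  remove root 5; move last element 29 to root → [29, 7, 11, 9, 26, 24, 19]
  29 vs smaller child 7 at index 1, swap → [7, 29, 11, 9, 26, 24, 19]
  29 vs smaller child 9 at index 3, swap → [7, 9, 11, 29, 26, 24, 19]
extract-min #4 returns 7:
  remove root 7; move last element 19 to root → [19, 9, 11, 29, 26, 24]
  19 vs smaller child 9 at index 1, swap → [9, 19, 11, 29, 26, 24]
extract-min #5 returns 9:
  remove root 9; move last element 24 to root → [24, 19, 11, 29, 26]
  24 vs smaller child 11 at index 2, swap → [11, 19, 24, 29, 26]

[11, 19, 24, 29, 26]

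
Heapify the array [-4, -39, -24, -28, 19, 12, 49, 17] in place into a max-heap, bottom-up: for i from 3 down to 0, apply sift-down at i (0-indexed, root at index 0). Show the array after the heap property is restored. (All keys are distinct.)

[49, 19, 12, 17, -39, -4, -24, -28]

sift down from index 3:
  -28 vs only child 17 at index 7, swap → [-4, -39, -24, 17, 19, 12, 49, -28]
sift down from index 2:
  -24 vs larger child 49 at index 6, swap → [-4, -39, 49, 17, 19, 12, -24, -28]
sift down from index 1:
  -39 vs larger child 19 at index 4, swap → [-4, 19, 49, 17, -39, 12, -24, -28]
sift down from index 0:
  -4 vs larger child 49 at index 2, swap → [49, 19, -4, 17, -39, 12, -24, -28]
  -4 vs larger child 12 at index 5, swap → [49, 19, 12, 17, -39, -4, -24, -28]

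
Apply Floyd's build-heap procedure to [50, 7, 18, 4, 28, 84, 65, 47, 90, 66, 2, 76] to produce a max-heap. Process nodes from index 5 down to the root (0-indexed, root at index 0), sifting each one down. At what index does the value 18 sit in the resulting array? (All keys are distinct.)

sift down from index 5: already satisfies heap property
sift down from index 4:
  28 vs larger child 66 at index 9, swap → [50, 7, 18, 4, 66, 84, 65, 47, 90, 28, 2, 76]
sift down from index 3:
  4 vs larger child 90 at index 8, swap → [50, 7, 18, 90, 66, 84, 65, 47, 4, 28, 2, 76]
sift down from index 2:
  18 vs larger child 84 at index 5, swap → [50, 7, 84, 90, 66, 18, 65, 47, 4, 28, 2, 76]
  18 vs only child 76 at index 11, swap → [50, 7, 84, 90, 66, 76, 65, 47, 4, 28, 2, 18]
sift down from index 1:
  7 vs larger child 90 at index 3, swap → [50, 90, 84, 7, 66, 76, 65, 47, 4, 28, 2, 18]
  7 vs larger child 47 at index 7, swap → [50, 90, 84, 47, 66, 76, 65, 7, 4, 28, 2, 18]
sift down from index 0:
  50 vs larger child 90 at index 1, swap → [90, 50, 84, 47, 66, 76, 65, 7, 4, 28, 2, 18]
  50 vs larger child 66 at index 4, swap → [90, 66, 84, 47, 50, 76, 65, 7, 4, 28, 2, 18]
resulting array: [90, 66, 84, 47, 50, 76, 65, 7, 4, 28, 2, 18]

11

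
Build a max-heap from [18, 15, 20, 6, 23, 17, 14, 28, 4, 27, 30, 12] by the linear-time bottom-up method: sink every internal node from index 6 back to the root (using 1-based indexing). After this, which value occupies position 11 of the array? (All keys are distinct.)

sift down from index 6: already satisfies heap property
sift down from index 5:
  23 vs larger child 30 at index 11, swap → [18, 15, 20, 6, 30, 17, 14, 28, 4, 27, 23, 12]
sift down from index 4:
  6 vs larger child 28 at index 8, swap → [18, 15, 20, 28, 30, 17, 14, 6, 4, 27, 23, 12]
sift down from index 3: already satisfies heap property
sift down from index 2:
  15 vs larger child 30 at index 5, swap → [18, 30, 20, 28, 15, 17, 14, 6, 4, 27, 23, 12]
  15 vs larger child 27 at index 10, swap → [18, 30, 20, 28, 27, 17, 14, 6, 4, 15, 23, 12]
sift down from index 1:
  18 vs larger child 30 at index 2, swap → [30, 18, 20, 28, 27, 17, 14, 6, 4, 15, 23, 12]
  18 vs larger child 28 at index 4, swap → [30, 28, 20, 18, 27, 17, 14, 6, 4, 15, 23, 12]
resulting array: [30, 28, 20, 18, 27, 17, 14, 6, 4, 15, 23, 12]

23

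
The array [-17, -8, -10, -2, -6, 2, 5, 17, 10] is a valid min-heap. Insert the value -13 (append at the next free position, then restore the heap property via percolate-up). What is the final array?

[-17, -13, -10, -2, -8, 2, 5, 17, 10, -6]

append -13 at index 9 → [-17, -8, -10, -2, -6, 2, 5, 17, 10, -13]
-13 < parent -6 at index 4, swap → [-17, -8, -10, -2, -13, 2, 5, 17, 10, -6]
-13 < parent -8 at index 1, swap → [-17, -13, -10, -2, -8, 2, 5, 17, 10, -6]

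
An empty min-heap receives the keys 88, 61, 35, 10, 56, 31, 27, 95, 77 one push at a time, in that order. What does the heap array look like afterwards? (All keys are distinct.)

Insert 88:
  append 88 at index 0 → [88] (no swap needed)
Insert 61:
  append 61 at index 1 → [88, 61]
  61 < parent 88 at index 0, swap → [61, 88]
Insert 35:
  append 35 at index 2 → [61, 88, 35]
  35 < parent 61 at index 0, swap → [35, 88, 61]
Insert 10:
  append 10 at index 3 → [35, 88, 61, 10]
  10 < parent 88 at index 1, swap → [35, 10, 61, 88]
  10 < parent 35 at index 0, swap → [10, 35, 61, 88]
Insert 56:
  append 56 at index 4 → [10, 35, 61, 88, 56] (no swap needed)
Insert 31:
  append 31 at index 5 → [10, 35, 61, 88, 56, 31]
  31 < parent 61 at index 2, swap → [10, 35, 31, 88, 56, 61]
Insert 27:
  append 27 at index 6 → [10, 35, 31, 88, 56, 61, 27]
  27 < parent 31 at index 2, swap → [10, 35, 27, 88, 56, 61, 31]
Insert 95:
  append 95 at index 7 → [10, 35, 27, 88, 56, 61, 31, 95] (no swap needed)
Insert 77:
  append 77 at index 8 → [10, 35, 27, 88, 56, 61, 31, 95, 77]
  77 < parent 88 at index 3, swap → [10, 35, 27, 77, 56, 61, 31, 95, 88]

[10, 35, 27, 77, 56, 61, 31, 95, 88]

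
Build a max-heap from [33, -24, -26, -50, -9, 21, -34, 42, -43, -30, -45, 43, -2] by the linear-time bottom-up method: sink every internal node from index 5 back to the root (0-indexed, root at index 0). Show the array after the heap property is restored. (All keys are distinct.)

[43, 42, 33, -24, -9, 21, -34, -50, -43, -30, -45, -26, -2]

sift down from index 5:
  21 vs larger child 43 at index 11, swap → [33, -24, -26, -50, -9, 43, -34, 42, -43, -30, -45, 21, -2]
sift down from index 4: already satisfies heap property
sift down from index 3:
  -50 vs larger child 42 at index 7, swap → [33, -24, -26, 42, -9, 43, -34, -50, -43, -30, -45, 21, -2]
sift down from index 2:
  -26 vs larger child 43 at index 5, swap → [33, -24, 43, 42, -9, -26, -34, -50, -43, -30, -45, 21, -2]
  -26 vs larger child 21 at index 11, swap → [33, -24, 43, 42, -9, 21, -34, -50, -43, -30, -45, -26, -2]
sift down from index 1:
  -24 vs larger child 42 at index 3, swap → [33, 42, 43, -24, -9, 21, -34, -50, -43, -30, -45, -26, -2]
sift down from index 0:
  33 vs larger child 43 at index 2, swap → [43, 42, 33, -24, -9, 21, -34, -50, -43, -30, -45, -26, -2]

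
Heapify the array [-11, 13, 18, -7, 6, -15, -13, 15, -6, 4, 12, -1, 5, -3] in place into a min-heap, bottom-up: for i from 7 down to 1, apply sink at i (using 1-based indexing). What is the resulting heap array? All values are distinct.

sift down from index 7: already satisfies heap property
sift down from index 6: already satisfies heap property
sift down from index 5:
  6 vs smaller child 4 at index 10, swap → [-11, 13, 18, -7, 4, -15, -13, 15, -6, 6, 12, -1, 5, -3]
sift down from index 4: already satisfies heap property
sift down from index 3:
  18 vs smaller child -15 at index 6, swap → [-11, 13, -15, -7, 4, 18, -13, 15, -6, 6, 12, -1, 5, -3]
  18 vs smaller child -1 at index 12, swap → [-11, 13, -15, -7, 4, -1, -13, 15, -6, 6, 12, 18, 5, -3]
sift down from index 2:
  13 vs smaller child -7 at index 4, swap → [-11, -7, -15, 13, 4, -1, -13, 15, -6, 6, 12, 18, 5, -3]
  13 vs smaller child -6 at index 9, swap → [-11, -7, -15, -6, 4, -1, -13, 15, 13, 6, 12, 18, 5, -3]
sift down from index 1:
  -11 vs smaller child -15 at index 3, swap → [-15, -7, -11, -6, 4, -1, -13, 15, 13, 6, 12, 18, 5, -3]
  -11 vs smaller child -13 at index 7, swap → [-15, -7, -13, -6, 4, -1, -11, 15, 13, 6, 12, 18, 5, -3]

[-15, -7, -13, -6, 4, -1, -11, 15, 13, 6, 12, 18, 5, -3]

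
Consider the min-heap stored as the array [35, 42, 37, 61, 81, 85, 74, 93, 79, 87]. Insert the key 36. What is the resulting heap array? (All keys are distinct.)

[35, 36, 37, 61, 42, 85, 74, 93, 79, 87, 81]

append 36 at index 10 → [35, 42, 37, 61, 81, 85, 74, 93, 79, 87, 36]
36 < parent 81 at index 4, swap → [35, 42, 37, 61, 36, 85, 74, 93, 79, 87, 81]
36 < parent 42 at index 1, swap → [35, 36, 37, 61, 42, 85, 74, 93, 79, 87, 81]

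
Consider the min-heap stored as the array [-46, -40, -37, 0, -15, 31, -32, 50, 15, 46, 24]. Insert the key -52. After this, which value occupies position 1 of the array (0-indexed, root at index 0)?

-40

append -52 at index 11 → [-46, -40, -37, 0, -15, 31, -32, 50, 15, 46, 24, -52]
-52 < parent 31 at index 5, swap → [-46, -40, -37, 0, -15, -52, -32, 50, 15, 46, 24, 31]
-52 < parent -37 at index 2, swap → [-46, -40, -52, 0, -15, -37, -32, 50, 15, 46, 24, 31]
-52 < parent -46 at index 0, swap → [-52, -40, -46, 0, -15, -37, -32, 50, 15, 46, 24, 31]
resulting array: [-52, -40, -46, 0, -15, -37, -32, 50, 15, 46, 24, 31]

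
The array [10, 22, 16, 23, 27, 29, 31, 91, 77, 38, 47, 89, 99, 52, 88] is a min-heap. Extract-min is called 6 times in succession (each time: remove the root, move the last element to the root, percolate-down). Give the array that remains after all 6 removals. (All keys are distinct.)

[31, 38, 88, 52, 47, 99, 89, 91, 77]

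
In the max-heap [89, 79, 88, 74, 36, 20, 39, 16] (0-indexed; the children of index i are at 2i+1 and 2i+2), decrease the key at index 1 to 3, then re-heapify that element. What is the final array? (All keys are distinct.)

[89, 74, 88, 16, 36, 20, 39, 3]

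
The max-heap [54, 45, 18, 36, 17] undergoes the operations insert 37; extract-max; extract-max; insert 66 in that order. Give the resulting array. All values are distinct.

[66, 37, 17, 18, 36]

insert 37:
  append 37 at index 5 → [54, 45, 18, 36, 17, 37]
  37 > parent 18 at index 2, swap → [54, 45, 37, 36, 17, 18]
extract-max → returns 54:
  remove root 54; move last element 18 to root → [18, 45, 37, 36, 17]
  18 vs larger child 45 at index 1, swap → [45, 18, 37, 36, 17]
  18 vs larger child 36 at index 3, swap → [45, 36, 37, 18, 17]
extract-max → returns 45:
  remove root 45; move last element 17 to root → [17, 36, 37, 18]
  17 vs larger child 37 at index 2, swap → [37, 36, 17, 18]
insert 66:
  append 66 at index 4 → [37, 36, 17, 18, 66]
  66 > parent 36 at index 1, swap → [37, 66, 17, 18, 36]
  66 > parent 37 at index 0, swap → [66, 37, 17, 18, 36]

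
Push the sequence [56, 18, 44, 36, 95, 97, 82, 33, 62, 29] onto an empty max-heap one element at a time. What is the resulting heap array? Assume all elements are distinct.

Insert 56:
  append 56 at index 0 → [56] (no swap needed)
Insert 18:
  append 18 at index 1 → [56, 18] (no swap needed)
Insert 44:
  append 44 at index 2 → [56, 18, 44] (no swap needed)
Insert 36:
  append 36 at index 3 → [56, 18, 44, 36]
  36 > parent 18 at index 1, swap → [56, 36, 44, 18]
Insert 95:
  append 95 at index 4 → [56, 36, 44, 18, 95]
  95 > parent 36 at index 1, swap → [56, 95, 44, 18, 36]
  95 > parent 56 at index 0, swap → [95, 56, 44, 18, 36]
Insert 97:
  append 97 at index 5 → [95, 56, 44, 18, 36, 97]
  97 > parent 44 at index 2, swap → [95, 56, 97, 18, 36, 44]
  97 > parent 95 at index 0, swap → [97, 56, 95, 18, 36, 44]
Insert 82:
  append 82 at index 6 → [97, 56, 95, 18, 36, 44, 82] (no swap needed)
Insert 33:
  append 33 at index 7 → [97, 56, 95, 18, 36, 44, 82, 33]
  33 > parent 18 at index 3, swap → [97, 56, 95, 33, 36, 44, 82, 18]
Insert 62:
  append 62 at index 8 → [97, 56, 95, 33, 36, 44, 82, 18, 62]
  62 > parent 33 at index 3, swap → [97, 56, 95, 62, 36, 44, 82, 18, 33]
  62 > parent 56 at index 1, swap → [97, 62, 95, 56, 36, 44, 82, 18, 33]
Insert 29:
  append 29 at index 9 → [97, 62, 95, 56, 36, 44, 82, 18, 33, 29] (no swap needed)

[97, 62, 95, 56, 36, 44, 82, 18, 33, 29]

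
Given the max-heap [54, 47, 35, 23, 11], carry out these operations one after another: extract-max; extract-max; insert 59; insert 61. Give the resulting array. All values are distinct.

[61, 59, 11, 23, 35]

extract-max → returns 54:
  remove root 54; move last element 11 to root → [11, 47, 35, 23]
  11 vs larger child 47 at index 1, swap → [47, 11, 35, 23]
  11 vs only child 23 at index 3, swap → [47, 23, 35, 11]
extract-max → returns 47:
  remove root 47; move last element 11 to root → [11, 23, 35]
  11 vs larger child 35 at index 2, swap → [35, 23, 11]
insert 59:
  append 59 at index 3 → [35, 23, 11, 59]
  59 > parent 23 at index 1, swap → [35, 59, 11, 23]
  59 > parent 35 at index 0, swap → [59, 35, 11, 23]
insert 61:
  append 61 at index 4 → [59, 35, 11, 23, 61]
  61 > parent 35 at index 1, swap → [59, 61, 11, 23, 35]
  61 > parent 59 at index 0, swap → [61, 59, 11, 23, 35]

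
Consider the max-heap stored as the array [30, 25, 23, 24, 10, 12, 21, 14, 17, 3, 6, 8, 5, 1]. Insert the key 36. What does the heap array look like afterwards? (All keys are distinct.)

[36, 25, 30, 24, 10, 12, 23, 14, 17, 3, 6, 8, 5, 1, 21]

append 36 at index 14 → [30, 25, 23, 24, 10, 12, 21, 14, 17, 3, 6, 8, 5, 1, 36]
36 > parent 21 at index 6, swap → [30, 25, 23, 24, 10, 12, 36, 14, 17, 3, 6, 8, 5, 1, 21]
36 > parent 23 at index 2, swap → [30, 25, 36, 24, 10, 12, 23, 14, 17, 3, 6, 8, 5, 1, 21]
36 > parent 30 at index 0, swap → [36, 25, 30, 24, 10, 12, 23, 14, 17, 3, 6, 8, 5, 1, 21]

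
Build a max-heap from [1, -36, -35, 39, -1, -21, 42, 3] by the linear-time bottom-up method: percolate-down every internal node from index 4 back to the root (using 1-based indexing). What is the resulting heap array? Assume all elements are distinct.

[42, 39, 1, 3, -1, -21, -35, -36]

sift down from index 4: already satisfies heap property
sift down from index 3:
  -35 vs larger child 42 at index 7, swap → [1, -36, 42, 39, -1, -21, -35, 3]
sift down from index 2:
  -36 vs larger child 39 at index 4, swap → [1, 39, 42, -36, -1, -21, -35, 3]
  -36 vs only child 3 at index 8, swap → [1, 39, 42, 3, -1, -21, -35, -36]
sift down from index 1:
  1 vs larger child 42 at index 3, swap → [42, 39, 1, 3, -1, -21, -35, -36]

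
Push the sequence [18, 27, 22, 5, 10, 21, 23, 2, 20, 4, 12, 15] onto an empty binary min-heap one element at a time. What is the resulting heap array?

[2, 4, 15, 10, 5, 21, 23, 27, 20, 18, 12, 22]

Insert 18:
  append 18 at index 0 → [18] (no swap needed)
Insert 27:
  append 27 at index 1 → [18, 27] (no swap needed)
Insert 22:
  append 22 at index 2 → [18, 27, 22] (no swap needed)
Insert 5:
  append 5 at index 3 → [18, 27, 22, 5]
  5 < parent 27 at index 1, swap → [18, 5, 22, 27]
  5 < parent 18 at index 0, swap → [5, 18, 22, 27]
Insert 10:
  append 10 at index 4 → [5, 18, 22, 27, 10]
  10 < parent 18 at index 1, swap → [5, 10, 22, 27, 18]
Insert 21:
  append 21 at index 5 → [5, 10, 22, 27, 18, 21]
  21 < parent 22 at index 2, swap → [5, 10, 21, 27, 18, 22]
Insert 23:
  append 23 at index 6 → [5, 10, 21, 27, 18, 22, 23] (no swap needed)
Insert 2:
  append 2 at index 7 → [5, 10, 21, 27, 18, 22, 23, 2]
  2 < parent 27 at index 3, swap → [5, 10, 21, 2, 18, 22, 23, 27]
  2 < parent 10 at index 1, swap → [5, 2, 21, 10, 18, 22, 23, 27]
  2 < parent 5 at index 0, swap → [2, 5, 21, 10, 18, 22, 23, 27]
Insert 20:
  append 20 at index 8 → [2, 5, 21, 10, 18, 22, 23, 27, 20] (no swap needed)
Insert 4:
  append 4 at index 9 → [2, 5, 21, 10, 18, 22, 23, 27, 20, 4]
  4 < parent 18 at index 4, swap → [2, 5, 21, 10, 4, 22, 23, 27, 20, 18]
  4 < parent 5 at index 1, swap → [2, 4, 21, 10, 5, 22, 23, 27, 20, 18]
Insert 12:
  append 12 at index 10 → [2, 4, 21, 10, 5, 22, 23, 27, 20, 18, 12] (no swap needed)
Insert 15:
  append 15 at index 11 → [2, 4, 21, 10, 5, 22, 23, 27, 20, 18, 12, 15]
  15 < parent 22 at index 5, swap → [2, 4, 21, 10, 5, 15, 23, 27, 20, 18, 12, 22]
  15 < parent 21 at index 2, swap → [2, 4, 15, 10, 5, 21, 23, 27, 20, 18, 12, 22]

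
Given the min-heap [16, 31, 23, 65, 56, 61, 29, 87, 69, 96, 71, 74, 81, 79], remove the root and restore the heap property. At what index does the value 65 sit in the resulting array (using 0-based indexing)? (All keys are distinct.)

remove root 16; move last element 79 to root → [79, 31, 23, 65, 56, 61, 29, 87, 69, 96, 71, 74, 81]
79 vs smaller child 23 at index 2, swap → [23, 31, 79, 65, 56, 61, 29, 87, 69, 96, 71, 74, 81]
79 vs smaller child 29 at index 6, swap → [23, 31, 29, 65, 56, 61, 79, 87, 69, 96, 71, 74, 81]
resulting array: [23, 31, 29, 65, 56, 61, 79, 87, 69, 96, 71, 74, 81]

3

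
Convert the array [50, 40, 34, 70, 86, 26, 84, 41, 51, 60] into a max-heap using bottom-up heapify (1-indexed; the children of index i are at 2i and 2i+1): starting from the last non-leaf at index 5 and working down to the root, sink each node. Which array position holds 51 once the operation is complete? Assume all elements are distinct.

4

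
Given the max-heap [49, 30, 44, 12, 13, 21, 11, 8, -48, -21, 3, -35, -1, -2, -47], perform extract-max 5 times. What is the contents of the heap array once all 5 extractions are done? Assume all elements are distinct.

[12, 8, 11, -2, 3, -1, -47, -35, -48, -21]

extract-max #1 returns 49:
  remove root 49; move last element -47 to root → [-47, 30, 44, 12, 13, 21, 11, 8, -48, -21, 3, -35, -1, -2]
  -47 vs larger child 44 at index 2, swap → [44, 30, -47, 12, 13, 21, 11, 8, -48, -21, 3, -35, -1, -2]
  -47 vs larger child 21 at index 5, swap → [44, 30, 21, 12, 13, -47, 11, 8, -48, -21, 3, -35, -1, -2]
  -47 vs larger child -1 at index 12, swap → [44, 30, 21, 12, 13, -1, 11, 8, -48, -21, 3, -35, -47, -2]
extract-max #2 returns 44:
  remove root 44; move last element -2 to root → [-2, 30, 21, 12, 13, -1, 11, 8, -48, -21, 3, -35, -47]
  -2 vs larger child 30 at index 1, swap → [30, -2, 21, 12, 13, -1, 11, 8, -48, -21, 3, -35, -47]
  -2 vs larger child 13 at index 4, swap → [30, 13, 21, 12, -2, -1, 11, 8, -48, -21, 3, -35, -47]
  -2 vs larger child 3 at index 10, swap → [30, 13, 21, 12, 3, -1, 11, 8, -48, -21, -2, -35, -47]
extract-max #3 returns 30:
  remove root 30; move last element -47 to root → [-47, 13, 21, 12, 3, -1, 11, 8, -48, -21, -2, -35]
  -47 vs larger child 21 at index 2, swap → [21, 13, -47, 12, 3, -1, 11, 8, -48, -21, -2, -35]
  -47 vs larger child 11 at index 6, swap → [21, 13, 11, 12, 3, -1, -47, 8, -48, -21, -2, -35]
extract-max #4 returns 21:
  remove root 21; move last element -35 to root → [-35, 13, 11, 12, 3, -1, -47, 8, -48, -21, -2]
  -35 vs larger child 13 at index 1, swap → [13, -35, 11, 12, 3, -1, -47, 8, -48, -21, -2]
  -35 vs larger child 12 at index 3, swap → [13, 12, 11, -35, 3, -1, -47, 8, -48, -21, -2]
  -35 vs larger child 8 at index 7, swap → [13, 12, 11, 8, 3, -1, -47, -35, -48, -21, -2]
extract-max #5 returns 13:
  remove root 13; move last element -2 to root → [-2, 12, 11, 8, 3, -1, -47, -35, -48, -21]
  -2 vs larger child 12 at index 1, swap → [12, -2, 11, 8, 3, -1, -47, -35, -48, -21]
  -2 vs larger child 8 at index 3, swap → [12, 8, 11, -2, 3, -1, -47, -35, -48, -21]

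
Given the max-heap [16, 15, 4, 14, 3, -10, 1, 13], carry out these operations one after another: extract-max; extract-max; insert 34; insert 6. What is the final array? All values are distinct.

extract-max → returns 16:
  remove root 16; move last element 13 to root → [13, 15, 4, 14, 3, -10, 1]
  13 vs larger child 15 at index 1, swap → [15, 13, 4, 14, 3, -10, 1]
  13 vs larger child 14 at index 3, swap → [15, 14, 4, 13, 3, -10, 1]
extract-max → returns 15:
  remove root 15; move last element 1 to root → [1, 14, 4, 13, 3, -10]
  1 vs larger child 14 at index 1, swap → [14, 1, 4, 13, 3, -10]
  1 vs larger child 13 at index 3, swap → [14, 13, 4, 1, 3, -10]
insert 34:
  append 34 at index 6 → [14, 13, 4, 1, 3, -10, 34]
  34 > parent 4 at index 2, swap → [14, 13, 34, 1, 3, -10, 4]
  34 > parent 14 at index 0, swap → [34, 13, 14, 1, 3, -10, 4]
insert 6:
  append 6 at index 7 → [34, 13, 14, 1, 3, -10, 4, 6]
  6 > parent 1 at index 3, swap → [34, 13, 14, 6, 3, -10, 4, 1]

[34, 13, 14, 6, 3, -10, 4, 1]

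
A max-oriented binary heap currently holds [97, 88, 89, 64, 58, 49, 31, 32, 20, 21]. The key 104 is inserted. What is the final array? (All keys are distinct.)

[104, 97, 89, 64, 88, 49, 31, 32, 20, 21, 58]

append 104 at index 10 → [97, 88, 89, 64, 58, 49, 31, 32, 20, 21, 104]
104 > parent 58 at index 4, swap → [97, 88, 89, 64, 104, 49, 31, 32, 20, 21, 58]
104 > parent 88 at index 1, swap → [97, 104, 89, 64, 88, 49, 31, 32, 20, 21, 58]
104 > parent 97 at index 0, swap → [104, 97, 89, 64, 88, 49, 31, 32, 20, 21, 58]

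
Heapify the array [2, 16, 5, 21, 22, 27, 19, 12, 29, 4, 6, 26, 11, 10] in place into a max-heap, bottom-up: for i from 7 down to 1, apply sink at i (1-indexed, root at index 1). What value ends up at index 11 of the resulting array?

2

sift down from index 7: already satisfies heap property
sift down from index 6: already satisfies heap property
sift down from index 5: already satisfies heap property
sift down from index 4:
  21 vs larger child 29 at index 9, swap → [2, 16, 5, 29, 22, 27, 19, 12, 21, 4, 6, 26, 11, 10]
sift down from index 3:
  5 vs larger child 27 at index 6, swap → [2, 16, 27, 29, 22, 5, 19, 12, 21, 4, 6, 26, 11, 10]
  5 vs larger child 26 at index 12, swap → [2, 16, 27, 29, 22, 26, 19, 12, 21, 4, 6, 5, 11, 10]
sift down from index 2:
  16 vs larger child 29 at index 4, swap → [2, 29, 27, 16, 22, 26, 19, 12, 21, 4, 6, 5, 11, 10]
  16 vs larger child 21 at index 9, swap → [2, 29, 27, 21, 22, 26, 19, 12, 16, 4, 6, 5, 11, 10]
sift down from index 1:
  2 vs larger child 29 at index 2, swap → [29, 2, 27, 21, 22, 26, 19, 12, 16, 4, 6, 5, 11, 10]
  2 vs larger child 22 at index 5, swap → [29, 22, 27, 21, 2, 26, 19, 12, 16, 4, 6, 5, 11, 10]
  2 vs larger child 6 at index 11, swap → [29, 22, 27, 21, 6, 26, 19, 12, 16, 4, 2, 5, 11, 10]
resulting array: [29, 22, 27, 21, 6, 26, 19, 12, 16, 4, 2, 5, 11, 10]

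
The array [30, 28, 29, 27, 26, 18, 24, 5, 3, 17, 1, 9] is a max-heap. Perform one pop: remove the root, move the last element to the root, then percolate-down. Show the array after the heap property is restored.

[29, 28, 24, 27, 26, 18, 9, 5, 3, 17, 1]

remove root 30; move last element 9 to root → [9, 28, 29, 27, 26, 18, 24, 5, 3, 17, 1]
9 vs larger child 29 at index 2, swap → [29, 28, 9, 27, 26, 18, 24, 5, 3, 17, 1]
9 vs larger child 24 at index 6, swap → [29, 28, 24, 27, 26, 18, 9, 5, 3, 17, 1]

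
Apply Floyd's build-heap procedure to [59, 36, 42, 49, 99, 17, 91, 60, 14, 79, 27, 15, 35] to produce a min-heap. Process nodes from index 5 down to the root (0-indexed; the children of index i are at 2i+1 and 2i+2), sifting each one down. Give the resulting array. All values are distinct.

[14, 27, 15, 36, 59, 17, 91, 60, 49, 79, 99, 42, 35]

sift down from index 5:
  17 vs smaller child 15 at index 11, swap → [59, 36, 42, 49, 99, 15, 91, 60, 14, 79, 27, 17, 35]
sift down from index 4:
  99 vs smaller child 27 at index 10, swap → [59, 36, 42, 49, 27, 15, 91, 60, 14, 79, 99, 17, 35]
sift down from index 3:
  49 vs smaller child 14 at index 8, swap → [59, 36, 42, 14, 27, 15, 91, 60, 49, 79, 99, 17, 35]
sift down from index 2:
  42 vs smaller child 15 at index 5, swap → [59, 36, 15, 14, 27, 42, 91, 60, 49, 79, 99, 17, 35]
  42 vs smaller child 17 at index 11, swap → [59, 36, 15, 14, 27, 17, 91, 60, 49, 79, 99, 42, 35]
sift down from index 1:
  36 vs smaller child 14 at index 3, swap → [59, 14, 15, 36, 27, 17, 91, 60, 49, 79, 99, 42, 35]
sift down from index 0:
  59 vs smaller child 14 at index 1, swap → [14, 59, 15, 36, 27, 17, 91, 60, 49, 79, 99, 42, 35]
  59 vs smaller child 27 at index 4, swap → [14, 27, 15, 36, 59, 17, 91, 60, 49, 79, 99, 42, 35]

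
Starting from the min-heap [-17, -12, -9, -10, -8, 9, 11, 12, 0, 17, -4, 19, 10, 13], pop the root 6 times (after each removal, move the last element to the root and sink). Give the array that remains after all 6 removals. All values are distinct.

extract-min #1 returns -17:
  remove root -17; move last element 13 to root → [13, -12, -9, -10, -8, 9, 11, 12, 0, 17, -4, 19, 10]
  13 vs smaller child -12 at index 1, swap → [-12, 13, -9, -10, -8, 9, 11, 12, 0, 17, -4, 19, 10]
  13 vs smaller child -10 at index 3, swap → [-12, -10, -9, 13, -8, 9, 11, 12, 0, 17, -4, 19, 10]
  13 vs smaller child 0 at index 8, swap → [-12, -10, -9, 0, -8, 9, 11, 12, 13, 17, -4, 19, 10]
extract-min #2 returns -12:
  remove root -12; move last element 10 to root → [10, -10, -9, 0, -8, 9, 11, 12, 13, 17, -4, 19]
  10 vs smaller child -10 at index 1, swap → [-10, 10, -9, 0, -8, 9, 11, 12, 13, 17, -4, 19]
  10 vs smaller child -8 at index 4, swap → [-10, -8, -9, 0, 10, 9, 11, 12, 13, 17, -4, 19]
  10 vs smaller child -4 at index 10, swap → [-10, -8, -9, 0, -4, 9, 11, 12, 13, 17, 10, 19]
extract-min #3 returns -10:
  remove root -10; move last element 19 to root → [19, -8, -9, 0, -4, 9, 11, 12, 13, 17, 10]
  19 vs smaller child -9 at index 2, swap → [-9, -8, 19, 0, -4, 9, 11, 12, 13, 17, 10]
  19 vs smaller child 9 at index 5, swap → [-9, -8, 9, 0, -4, 19, 11, 12, 13, 17, 10]
extract-min #4 returns -9:
  remove root -9; move last element 10 to root → [10, -8, 9, 0, -4, 19, 11, 12, 13, 17]
  10 vs smaller child -8 at index 1, swap → [-8, 10, 9, 0, -4, 19, 11, 12, 13, 17]
  10 vs smaller child -4 at index 4, swap → [-8, -4, 9, 0, 10, 19, 11, 12, 13, 17]
extract-min #5 returns -8:
  remove root -8; move last element 17 to root → [17, -4, 9, 0, 10, 19, 11, 12, 13]
  17 vs smaller child -4 at index 1, swap → [-4, 17, 9, 0, 10, 19, 11, 12, 13]
  17 vs smaller child 0 at index 3, swap → [-4, 0, 9, 17, 10, 19, 11, 12, 13]
  17 vs smaller child 12 at index 7, swap → [-4, 0, 9, 12, 10, 19, 11, 17, 13]
extract-min #6 returns -4:
  remove root -4; move last element 13 to root → [13, 0, 9, 12, 10, 19, 11, 17]
  13 vs smaller child 0 at index 1, swap → [0, 13, 9, 12, 10, 19, 11, 17]
  13 vs smaller child 10 at index 4, swap → [0, 10, 9, 12, 13, 19, 11, 17]

[0, 10, 9, 12, 13, 19, 11, 17]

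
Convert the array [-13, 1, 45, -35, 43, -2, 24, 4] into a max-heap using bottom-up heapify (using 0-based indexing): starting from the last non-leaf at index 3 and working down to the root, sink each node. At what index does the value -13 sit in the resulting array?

sift down from index 3:
  -35 vs only child 4 at index 7, swap → [-13, 1, 45, 4, 43, -2, 24, -35]
sift down from index 2: already satisfies heap property
sift down from index 1:
  1 vs larger child 43 at index 4, swap → [-13, 43, 45, 4, 1, -2, 24, -35]
sift down from index 0:
  -13 vs larger child 45 at index 2, swap → [45, 43, -13, 4, 1, -2, 24, -35]
  -13 vs larger child 24 at index 6, swap → [45, 43, 24, 4, 1, -2, -13, -35]
resulting array: [45, 43, 24, 4, 1, -2, -13, -35]

6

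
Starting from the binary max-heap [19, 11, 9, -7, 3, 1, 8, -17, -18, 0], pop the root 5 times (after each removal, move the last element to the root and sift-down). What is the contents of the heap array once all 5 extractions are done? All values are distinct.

extract-max #1 returns 19:
  remove root 19; move last element 0 to root → [0, 11, 9, -7, 3, 1, 8, -17, -18]
  0 vs larger child 11 at index 1, swap → [11, 0, 9, -7, 3, 1, 8, -17, -18]
  0 vs larger child 3 at index 4, swap → [11, 3, 9, -7, 0, 1, 8, -17, -18]
extract-max #2 returns 11:
  remove root 11; move last element -18 to root → [-18, 3, 9, -7, 0, 1, 8, -17]
  -18 vs larger child 9 at index 2, swap → [9, 3, -18, -7, 0, 1, 8, -17]
  -18 vs larger child 8 at index 6, swap → [9, 3, 8, -7, 0, 1, -18, -17]
extract-max #3 returns 9:
  remove root 9; move last element -17 to root → [-17, 3, 8, -7, 0, 1, -18]
  -17 vs larger child 8 at index 2, swap → [8, 3, -17, -7, 0, 1, -18]
  -17 vs larger child 1 at index 5, swap → [8, 3, 1, -7, 0, -17, -18]
extract-max #4 returns 8:
  remove root 8; move last element -18 to root → [-18, 3, 1, -7, 0, -17]
  -18 vs larger child 3 at index 1, swap → [3, -18, 1, -7, 0, -17]
  -18 vs larger child 0 at index 4, swap → [3, 0, 1, -7, -18, -17]
extract-max #5 returns 3:
  remove root 3; move last element -17 to root → [-17, 0, 1, -7, -18]
  -17 vs larger child 1 at index 2, swap → [1, 0, -17, -7, -18]

[1, 0, -17, -7, -18]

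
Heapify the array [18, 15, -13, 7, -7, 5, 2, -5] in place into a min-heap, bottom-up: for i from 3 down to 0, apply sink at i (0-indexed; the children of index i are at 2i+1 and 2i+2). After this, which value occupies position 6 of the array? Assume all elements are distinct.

sift down from index 3:
  7 vs only child -5 at index 7, swap → [18, 15, -13, -5, -7, 5, 2, 7]
sift down from index 2: already satisfies heap property
sift down from index 1:
  15 vs smaller child -7 at index 4, swap → [18, -7, -13, -5, 15, 5, 2, 7]
sift down from index 0:
  18 vs smaller child -13 at index 2, swap → [-13, -7, 18, -5, 15, 5, 2, 7]
  18 vs smaller child 2 at index 6, swap → [-13, -7, 2, -5, 15, 5, 18, 7]
resulting array: [-13, -7, 2, -5, 15, 5, 18, 7]

18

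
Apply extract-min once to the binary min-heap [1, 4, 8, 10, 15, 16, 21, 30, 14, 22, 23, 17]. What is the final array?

[4, 10, 8, 14, 15, 16, 21, 30, 17, 22, 23]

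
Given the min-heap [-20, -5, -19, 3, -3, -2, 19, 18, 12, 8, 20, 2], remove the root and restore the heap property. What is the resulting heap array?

[-19, -5, -2, 3, -3, 2, 19, 18, 12, 8, 20]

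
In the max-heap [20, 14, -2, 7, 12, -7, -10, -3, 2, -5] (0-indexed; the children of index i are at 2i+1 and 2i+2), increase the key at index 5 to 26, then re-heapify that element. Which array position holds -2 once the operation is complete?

set index 5 from -7 to 26 → [20, 14, -2, 7, 12, 26, -10, -3, 2, -5]
26 > parent -2 at index 2, swap → [20, 14, 26, 7, 12, -2, -10, -3, 2, -5]
26 > parent 20 at index 0, swap → [26, 14, 20, 7, 12, -2, -10, -3, 2, -5]
resulting array: [26, 14, 20, 7, 12, -2, -10, -3, 2, -5]

5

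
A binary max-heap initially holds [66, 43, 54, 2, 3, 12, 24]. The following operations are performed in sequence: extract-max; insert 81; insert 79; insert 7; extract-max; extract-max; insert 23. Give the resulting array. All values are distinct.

extract-max → returns 66:
  remove root 66; move last element 24 to root → [24, 43, 54, 2, 3, 12]
  24 vs larger child 54 at index 2, swap → [54, 43, 24, 2, 3, 12]
insert 81:
  append 81 at index 6 → [54, 43, 24, 2, 3, 12, 81]
  81 > parent 24 at index 2, swap → [54, 43, 81, 2, 3, 12, 24]
  81 > parent 54 at index 0, swap → [81, 43, 54, 2, 3, 12, 24]
insert 79:
  append 79 at index 7 → [81, 43, 54, 2, 3, 12, 24, 79]
  79 > parent 2 at index 3, swap → [81, 43, 54, 79, 3, 12, 24, 2]
  79 > parent 43 at index 1, swap → [81, 79, 54, 43, 3, 12, 24, 2]
insert 7:
  append 7 at index 8 → [81, 79, 54, 43, 3, 12, 24, 2, 7] (no swap needed)
extract-max → returns 81:
  remove root 81; move last element 7 to root → [7, 79, 54, 43, 3, 12, 24, 2]
  7 vs larger child 79 at index 1, swap → [79, 7, 54, 43, 3, 12, 24, 2]
  7 vs larger child 43 at index 3, swap → [79, 43, 54, 7, 3, 12, 24, 2]
extract-max → returns 79:
  remove root 79; move last element 2 to root → [2, 43, 54, 7, 3, 12, 24]
  2 vs larger child 54 at index 2, swap → [54, 43, 2, 7, 3, 12, 24]
  2 vs larger child 24 at index 6, swap → [54, 43, 24, 7, 3, 12, 2]
insert 23:
  append 23 at index 7 → [54, 43, 24, 7, 3, 12, 2, 23]
  23 > parent 7 at index 3, swap → [54, 43, 24, 23, 3, 12, 2, 7]

[54, 43, 24, 23, 3, 12, 2, 7]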